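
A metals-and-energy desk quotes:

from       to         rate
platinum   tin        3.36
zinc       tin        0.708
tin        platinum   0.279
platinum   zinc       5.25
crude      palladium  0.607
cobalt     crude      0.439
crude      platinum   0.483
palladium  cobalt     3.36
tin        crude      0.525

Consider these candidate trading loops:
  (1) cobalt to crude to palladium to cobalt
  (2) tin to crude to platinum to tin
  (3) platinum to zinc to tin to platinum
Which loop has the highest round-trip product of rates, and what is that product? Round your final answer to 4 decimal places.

(1) 0.439 × 0.607 × 3.36 = 0.89535
(2) 0.525 × 0.483 × 3.36 = 0.85201
(3) 5.25 × 0.708 × 0.279 = 1.03704
Highest is cycle (3) at 1.0370 (>1, arbitrage).

1.0370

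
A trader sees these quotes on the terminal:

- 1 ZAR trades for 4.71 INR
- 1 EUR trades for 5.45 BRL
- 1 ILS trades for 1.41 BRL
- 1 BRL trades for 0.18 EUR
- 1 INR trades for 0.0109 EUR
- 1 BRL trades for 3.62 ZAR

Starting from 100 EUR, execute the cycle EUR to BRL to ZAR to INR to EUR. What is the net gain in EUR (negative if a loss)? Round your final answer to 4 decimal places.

1.2867

100 EUR × 5.45 = 545 BRL
545 BRL × 3.62 = 1972.9 ZAR
1972.9 ZAR × 4.71 = 9292.359 INR
9292.359 INR × 0.0109 = 101.2867131 EUR
Net change: 101.2867131 − 100 = 1.2867131 EUR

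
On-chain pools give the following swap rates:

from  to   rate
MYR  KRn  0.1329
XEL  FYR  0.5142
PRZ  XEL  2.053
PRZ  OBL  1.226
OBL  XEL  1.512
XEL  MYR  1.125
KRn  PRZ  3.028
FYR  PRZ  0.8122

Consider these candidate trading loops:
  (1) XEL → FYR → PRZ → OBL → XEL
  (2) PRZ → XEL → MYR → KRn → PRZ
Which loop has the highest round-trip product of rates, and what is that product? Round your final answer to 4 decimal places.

(1) 0.5142 × 0.8122 × 1.226 × 1.512 = 0.77417
(2) 2.053 × 1.125 × 0.1329 × 3.028 = 0.92944
Highest is cycle (2) at 0.9294 (≤1, no arbitrage).

0.9294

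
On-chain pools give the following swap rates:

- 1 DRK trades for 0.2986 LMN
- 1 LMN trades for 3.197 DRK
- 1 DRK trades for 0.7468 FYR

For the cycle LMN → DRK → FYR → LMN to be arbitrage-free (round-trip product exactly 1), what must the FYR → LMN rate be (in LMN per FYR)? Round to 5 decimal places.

0.41884

Known legs of the cycle: 3.197 × 0.7468 = 2.3875196
For no arbitrage the full-cycle product must be 1, so the missing rate is 1 / 2.3875196 ≈ 0.4188447.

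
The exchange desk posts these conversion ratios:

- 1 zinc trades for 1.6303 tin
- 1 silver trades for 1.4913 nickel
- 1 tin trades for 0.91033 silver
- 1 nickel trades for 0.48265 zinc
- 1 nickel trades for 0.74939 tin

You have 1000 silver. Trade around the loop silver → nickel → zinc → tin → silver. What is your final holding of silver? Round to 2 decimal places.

1000 silver × 1.4913 = 1491.3 nickel
1491.3 nickel × 0.48265 = 719.775945 zinc
719.775945 zinc × 1.6303 = 1173.4507231335 tin
1173.4507231335 tin × 0.91033 = 1068.227396790119055 silver

1068.23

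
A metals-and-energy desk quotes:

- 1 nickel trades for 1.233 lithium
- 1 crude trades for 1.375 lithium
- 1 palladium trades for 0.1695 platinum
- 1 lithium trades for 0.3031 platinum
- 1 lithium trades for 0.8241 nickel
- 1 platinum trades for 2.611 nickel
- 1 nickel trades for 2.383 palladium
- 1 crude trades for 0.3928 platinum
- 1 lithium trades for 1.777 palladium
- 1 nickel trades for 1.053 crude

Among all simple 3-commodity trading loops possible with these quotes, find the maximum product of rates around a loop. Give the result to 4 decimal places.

1.1932

lithium→nickel→crude→lithium: 0.8241 × 1.053 × 1.375 = 1.19319
nickel→crude→platinum→nickel: 1.053 × 0.3928 × 2.611 = 1.07996
nickel→palladium→platinum→nickel: 2.383 × 0.1695 × 2.611 = 1.05463
lithium→platinum→nickel→lithium: 0.3031 × 2.611 × 1.233 = 0.97579
Maximum is lithium→nickel→crude→lithium at 1.1932; arbitrage exists.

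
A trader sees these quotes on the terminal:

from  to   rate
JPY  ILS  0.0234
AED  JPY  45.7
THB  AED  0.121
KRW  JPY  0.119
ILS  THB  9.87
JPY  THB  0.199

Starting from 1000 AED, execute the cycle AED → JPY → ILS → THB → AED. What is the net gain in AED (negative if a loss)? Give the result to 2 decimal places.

277.13

1000 AED × 45.7 = 45700 JPY
45700 JPY × 0.0234 = 1069.38 ILS
1069.38 ILS × 9.87 = 10554.7806 THB
10554.7806 THB × 0.121 = 1277.1284526 AED
Net change: 1277.1284526 − 1000 = 277.1284526 AED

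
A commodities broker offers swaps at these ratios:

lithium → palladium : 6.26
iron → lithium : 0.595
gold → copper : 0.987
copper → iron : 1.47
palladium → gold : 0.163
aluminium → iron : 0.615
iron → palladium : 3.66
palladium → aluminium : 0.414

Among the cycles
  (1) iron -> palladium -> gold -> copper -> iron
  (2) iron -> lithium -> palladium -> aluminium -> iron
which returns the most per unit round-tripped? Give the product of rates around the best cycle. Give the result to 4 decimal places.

(1) 3.66 × 0.163 × 0.987 × 1.47 = 0.86557
(2) 0.595 × 6.26 × 0.414 × 0.615 = 0.94835
Highest is cycle (2) at 0.9483 (≤1, no arbitrage).

0.9483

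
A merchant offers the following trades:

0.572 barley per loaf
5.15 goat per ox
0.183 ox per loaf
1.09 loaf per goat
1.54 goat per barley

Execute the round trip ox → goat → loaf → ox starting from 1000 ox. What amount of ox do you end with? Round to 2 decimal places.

1027.27

1000 ox × 5.15 = 5150 goat
5150 goat × 1.09 = 5613.5 loaf
5613.5 loaf × 0.183 = 1027.2705 ox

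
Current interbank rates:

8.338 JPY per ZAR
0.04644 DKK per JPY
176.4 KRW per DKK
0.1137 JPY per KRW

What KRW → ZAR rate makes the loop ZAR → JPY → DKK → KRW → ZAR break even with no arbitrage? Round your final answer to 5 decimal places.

Known legs of the cycle: 8.338 × 0.04644 × 176.4 = 68.305029408
For no arbitrage the full-cycle product must be 1, so the missing rate is 1 / 68.305029408 ≈ 0.0146402.

0.01464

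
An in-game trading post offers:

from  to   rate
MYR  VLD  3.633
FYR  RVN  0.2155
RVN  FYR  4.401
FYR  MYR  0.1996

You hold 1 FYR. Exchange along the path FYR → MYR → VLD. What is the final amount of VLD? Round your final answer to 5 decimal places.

1 FYR × 0.1996 = 0.1996 MYR
0.1996 MYR × 3.633 = 0.7251468 VLD

0.72515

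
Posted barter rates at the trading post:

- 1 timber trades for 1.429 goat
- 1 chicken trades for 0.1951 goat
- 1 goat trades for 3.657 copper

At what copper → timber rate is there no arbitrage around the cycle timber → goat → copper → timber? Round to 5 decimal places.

Known legs of the cycle: 1.429 × 3.657 = 5.225853
For no arbitrage the full-cycle product must be 1, so the missing rate is 1 / 5.225853 ≈ 0.1913563.

0.19136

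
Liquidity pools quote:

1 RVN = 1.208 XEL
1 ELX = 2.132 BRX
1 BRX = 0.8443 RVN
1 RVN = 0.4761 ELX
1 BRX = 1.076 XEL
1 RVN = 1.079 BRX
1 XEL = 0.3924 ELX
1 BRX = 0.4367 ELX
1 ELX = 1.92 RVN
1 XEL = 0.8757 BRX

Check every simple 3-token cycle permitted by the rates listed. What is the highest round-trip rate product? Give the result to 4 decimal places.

RVN→XEL→ELX→RVN: 1.208 × 0.3924 × 1.92 = 0.91012
BRX→ELX→RVN→BRX: 0.4367 × 1.92 × 1.079 = 0.90470
BRX→XEL→ELX→BRX: 1.076 × 0.3924 × 2.132 = 0.90018
BRX→RVN→XEL→BRX: 0.8443 × 1.208 × 0.8757 = 0.89314
BRX→RVN→ELX→BRX: 0.8443 × 0.4761 × 2.132 = 0.85700
Maximum is RVN→XEL→ELX→RVN at 0.9101; no arbitrage — every cycle loses value.

0.9101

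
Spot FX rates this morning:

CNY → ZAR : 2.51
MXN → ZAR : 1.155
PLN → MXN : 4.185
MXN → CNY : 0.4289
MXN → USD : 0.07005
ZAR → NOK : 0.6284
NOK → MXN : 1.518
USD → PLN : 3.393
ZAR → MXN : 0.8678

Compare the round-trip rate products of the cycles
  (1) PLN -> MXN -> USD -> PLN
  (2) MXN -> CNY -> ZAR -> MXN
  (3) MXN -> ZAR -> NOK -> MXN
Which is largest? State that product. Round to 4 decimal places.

(1) 4.185 × 0.07005 × 3.393 = 0.99469
(2) 0.4289 × 2.51 × 0.8678 = 0.93422
(3) 1.155 × 0.6284 × 1.518 = 1.10177
Highest is cycle (3) at 1.1018 (>1, arbitrage).

1.1018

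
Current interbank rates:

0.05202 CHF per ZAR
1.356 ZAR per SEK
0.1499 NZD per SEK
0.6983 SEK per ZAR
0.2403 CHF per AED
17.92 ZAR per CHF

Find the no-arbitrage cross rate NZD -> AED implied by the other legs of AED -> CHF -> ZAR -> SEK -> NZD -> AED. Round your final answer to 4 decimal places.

2.2185

Known legs of the cycle: 0.2403 × 17.92 × 0.6983 × 0.1499 = 0.45074970484992
For no arbitrage the full-cycle product must be 1, so the missing rate is 1 / 0.45074970484992 ≈ 2.218526.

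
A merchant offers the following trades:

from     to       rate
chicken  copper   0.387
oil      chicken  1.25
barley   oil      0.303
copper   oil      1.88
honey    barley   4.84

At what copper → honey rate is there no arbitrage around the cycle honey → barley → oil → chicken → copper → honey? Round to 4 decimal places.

Known legs of the cycle: 4.84 × 0.303 × 1.25 × 0.387 = 0.70942905
For no arbitrage the full-cycle product must be 1, so the missing rate is 1 / 0.70942905 ≈ 1.409584.

1.4096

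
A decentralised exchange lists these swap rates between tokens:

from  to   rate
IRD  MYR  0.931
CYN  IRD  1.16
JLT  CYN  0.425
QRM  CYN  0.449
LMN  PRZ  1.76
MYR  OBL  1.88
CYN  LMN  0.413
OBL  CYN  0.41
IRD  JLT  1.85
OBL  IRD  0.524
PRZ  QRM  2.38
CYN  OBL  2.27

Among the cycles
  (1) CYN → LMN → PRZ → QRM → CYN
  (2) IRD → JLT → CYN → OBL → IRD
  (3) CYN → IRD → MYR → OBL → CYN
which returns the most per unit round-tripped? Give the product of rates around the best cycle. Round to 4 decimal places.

0.9352

(1) 0.413 × 1.76 × 2.38 × 0.449 = 0.77676
(2) 1.85 × 0.425 × 2.27 × 0.524 = 0.93523
(3) 1.16 × 0.931 × 1.88 × 0.41 = 0.83243
Highest is cycle (2) at 0.9352 (≤1, no arbitrage).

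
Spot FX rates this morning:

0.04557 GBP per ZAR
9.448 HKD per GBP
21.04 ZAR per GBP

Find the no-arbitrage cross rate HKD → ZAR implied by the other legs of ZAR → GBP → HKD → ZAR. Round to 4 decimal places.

2.3226

Known legs of the cycle: 0.04557 × 9.448 = 0.43054536
For no arbitrage the full-cycle product must be 1, so the missing rate is 1 / 0.43054536 ≈ 2.322636.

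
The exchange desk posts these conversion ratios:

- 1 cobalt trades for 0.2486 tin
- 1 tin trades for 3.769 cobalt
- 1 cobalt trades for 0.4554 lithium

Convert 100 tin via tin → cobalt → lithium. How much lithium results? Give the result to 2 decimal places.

171.64

100 tin × 3.769 = 376.9 cobalt
376.9 cobalt × 0.4554 = 171.64026 lithium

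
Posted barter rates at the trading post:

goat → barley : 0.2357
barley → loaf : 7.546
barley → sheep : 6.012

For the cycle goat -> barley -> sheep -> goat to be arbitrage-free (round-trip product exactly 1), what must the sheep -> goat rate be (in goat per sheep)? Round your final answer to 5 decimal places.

Known legs of the cycle: 0.2357 × 6.012 = 1.4170284
For no arbitrage the full-cycle product must be 1, so the missing rate is 1 / 1.4170284 ≈ 0.7057022.

0.70570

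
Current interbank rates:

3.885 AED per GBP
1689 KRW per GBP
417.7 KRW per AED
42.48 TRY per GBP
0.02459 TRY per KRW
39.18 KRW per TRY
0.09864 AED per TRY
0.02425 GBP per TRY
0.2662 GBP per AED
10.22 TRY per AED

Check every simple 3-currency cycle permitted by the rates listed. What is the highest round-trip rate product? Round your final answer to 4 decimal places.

TRY→AED→GBP→TRY: 0.09864 × 0.2662 × 42.48 = 1.11544
KRW→TRY→AED→KRW: 0.02459 × 0.09864 × 417.7 = 1.01316
KRW→TRY→GBP→KRW: 0.02459 × 0.02425 × 1689 = 1.00716
TRY→GBP→AED→TRY: 0.02425 × 3.885 × 10.22 = 0.96284
Maximum is TRY→AED→GBP→TRY at 1.1154; arbitrage exists.

1.1154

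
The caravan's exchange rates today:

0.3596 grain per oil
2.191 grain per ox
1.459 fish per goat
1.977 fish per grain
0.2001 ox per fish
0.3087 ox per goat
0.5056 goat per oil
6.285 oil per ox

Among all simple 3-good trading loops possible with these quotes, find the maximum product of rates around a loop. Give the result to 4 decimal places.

oil→goat→ox→oil: 0.5056 × 0.3087 × 6.285 = 0.98095
grain→fish→ox→grain: 1.977 × 0.2001 × 2.191 = 0.86675
Maximum is oil→goat→ox→oil at 0.9810; no arbitrage — every cycle loses value.

0.9810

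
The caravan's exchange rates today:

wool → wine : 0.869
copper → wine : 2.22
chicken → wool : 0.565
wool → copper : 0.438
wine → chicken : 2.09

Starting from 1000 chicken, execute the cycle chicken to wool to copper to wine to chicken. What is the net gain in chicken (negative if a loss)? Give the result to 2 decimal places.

148.21

1000 chicken × 0.565 = 565 wool
565 wool × 0.438 = 247.47 copper
247.47 copper × 2.22 = 549.3834 wine
549.3834 wine × 2.09 = 1148.211306 chicken
Net change: 1148.211306 − 1000 = 148.211306 chicken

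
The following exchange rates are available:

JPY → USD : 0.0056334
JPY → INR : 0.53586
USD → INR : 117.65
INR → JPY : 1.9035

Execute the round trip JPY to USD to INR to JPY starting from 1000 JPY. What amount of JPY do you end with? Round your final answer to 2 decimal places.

1000 JPY × 0.0056334 = 5.6334 USD
5.6334 USD × 117.65 = 662.76951 INR
662.76951 INR × 1.9035 = 1261.581762285 JPY

1261.58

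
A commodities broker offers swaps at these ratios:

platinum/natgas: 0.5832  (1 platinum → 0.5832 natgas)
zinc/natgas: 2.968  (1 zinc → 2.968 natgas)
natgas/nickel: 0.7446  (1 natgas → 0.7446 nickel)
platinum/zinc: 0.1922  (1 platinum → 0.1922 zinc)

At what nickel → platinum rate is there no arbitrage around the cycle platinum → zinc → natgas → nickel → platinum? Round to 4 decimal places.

2.3543

Known legs of the cycle: 0.1922 × 2.968 × 0.7446 = 0.42475677216
For no arbitrage the full-cycle product must be 1, so the missing rate is 1 / 0.42475677216 ≈ 2.354289.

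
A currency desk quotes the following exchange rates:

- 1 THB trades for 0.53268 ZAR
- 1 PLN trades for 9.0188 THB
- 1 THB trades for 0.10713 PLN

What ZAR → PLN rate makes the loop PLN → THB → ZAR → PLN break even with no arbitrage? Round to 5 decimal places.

0.20815

Known legs of the cycle: 9.0188 × 0.53268 = 4.804134384
For no arbitrage the full-cycle product must be 1, so the missing rate is 1 / 4.804134384 ≈ 0.2081540.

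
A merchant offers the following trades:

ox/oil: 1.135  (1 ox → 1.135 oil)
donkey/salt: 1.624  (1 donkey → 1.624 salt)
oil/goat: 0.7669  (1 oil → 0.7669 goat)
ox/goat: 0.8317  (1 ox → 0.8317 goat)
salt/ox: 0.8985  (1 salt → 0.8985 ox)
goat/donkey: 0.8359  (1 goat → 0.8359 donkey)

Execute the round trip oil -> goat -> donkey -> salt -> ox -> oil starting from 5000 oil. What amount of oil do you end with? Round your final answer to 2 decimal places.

5000 oil × 0.7669 = 3834.5 goat
3834.5 goat × 0.8359 = 3205.25855 donkey
3205.25855 donkey × 1.624 = 5205.3398852 salt
5205.3398852 salt × 0.8985 = 4676.9978868522 ox
4676.9978868522 ox × 1.135 = 5308.392601577247 oil

5308.39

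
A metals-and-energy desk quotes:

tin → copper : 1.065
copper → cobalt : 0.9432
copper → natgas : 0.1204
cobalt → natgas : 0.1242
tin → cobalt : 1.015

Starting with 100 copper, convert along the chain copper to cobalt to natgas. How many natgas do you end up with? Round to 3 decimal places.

100 copper × 0.9432 = 94.32 cobalt
94.32 cobalt × 0.1242 = 11.714544 natgas

11.715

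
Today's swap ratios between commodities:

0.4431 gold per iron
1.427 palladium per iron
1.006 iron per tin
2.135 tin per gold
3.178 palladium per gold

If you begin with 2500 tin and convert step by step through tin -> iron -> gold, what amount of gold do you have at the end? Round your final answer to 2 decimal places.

1114.40

2500 tin × 1.006 = 2515 iron
2515 iron × 0.4431 = 1114.3965 gold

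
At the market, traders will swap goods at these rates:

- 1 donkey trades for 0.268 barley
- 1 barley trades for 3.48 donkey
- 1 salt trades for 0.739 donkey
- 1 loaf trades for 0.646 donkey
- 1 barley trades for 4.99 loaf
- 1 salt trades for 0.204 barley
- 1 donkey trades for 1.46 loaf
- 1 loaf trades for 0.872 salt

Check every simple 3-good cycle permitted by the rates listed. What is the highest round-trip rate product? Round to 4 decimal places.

donkey→loaf→salt→donkey: 1.46 × 0.872 × 0.739 = 0.94084
barley→loaf→salt→barley: 4.99 × 0.872 × 0.204 = 0.88766
barley→loaf→donkey→barley: 4.99 × 0.646 × 0.268 = 0.86391
Maximum is donkey→loaf→salt→donkey at 0.9408; no arbitrage — every cycle loses value.

0.9408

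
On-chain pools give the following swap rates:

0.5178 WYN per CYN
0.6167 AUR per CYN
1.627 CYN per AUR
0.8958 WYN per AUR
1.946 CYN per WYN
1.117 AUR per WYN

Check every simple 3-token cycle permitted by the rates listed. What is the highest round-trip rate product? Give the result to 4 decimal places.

AUR→WYN→CYN→AUR: 0.8958 × 1.946 × 0.6167 = 1.07505
AUR→CYN→WYN→AUR: 1.627 × 0.5178 × 1.117 = 0.94103
Maximum is AUR→WYN→CYN→AUR at 1.0750; arbitrage exists.

1.0750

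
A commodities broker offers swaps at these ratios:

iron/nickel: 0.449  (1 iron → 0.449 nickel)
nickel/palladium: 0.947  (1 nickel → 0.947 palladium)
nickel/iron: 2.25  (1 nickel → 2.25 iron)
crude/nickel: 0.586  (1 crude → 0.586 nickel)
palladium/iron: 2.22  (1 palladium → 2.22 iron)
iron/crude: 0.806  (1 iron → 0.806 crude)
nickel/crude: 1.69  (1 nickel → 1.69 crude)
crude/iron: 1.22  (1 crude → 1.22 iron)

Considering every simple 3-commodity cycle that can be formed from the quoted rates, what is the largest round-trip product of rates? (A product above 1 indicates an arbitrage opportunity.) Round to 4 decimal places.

1.0627

nickel→iron→crude→nickel: 2.25 × 0.806 × 0.586 = 1.06271
nickel→palladium→iron→nickel: 0.947 × 2.22 × 0.449 = 0.94395
nickel→crude→iron→nickel: 1.69 × 1.22 × 0.449 = 0.92575
Maximum is nickel→iron→crude→nickel at 1.0627; arbitrage exists.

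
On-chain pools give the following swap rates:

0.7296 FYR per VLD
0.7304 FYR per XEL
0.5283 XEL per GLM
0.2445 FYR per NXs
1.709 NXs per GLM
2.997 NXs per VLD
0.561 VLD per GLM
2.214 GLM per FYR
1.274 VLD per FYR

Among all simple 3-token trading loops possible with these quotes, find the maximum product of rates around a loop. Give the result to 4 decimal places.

0.9335

VLD→NXs→FYR→VLD: 2.997 × 0.2445 × 1.274 = 0.93354
GLM→NXs→FYR→GLM: 1.709 × 0.2445 × 2.214 = 0.92512
GLM→VLD→FYR→GLM: 0.561 × 0.7296 × 2.214 = 0.90620
GLM→XEL→FYR→GLM: 0.5283 × 0.7304 × 2.214 = 0.85432
Maximum is VLD→NXs→FYR→VLD at 0.9335; no arbitrage — every cycle loses value.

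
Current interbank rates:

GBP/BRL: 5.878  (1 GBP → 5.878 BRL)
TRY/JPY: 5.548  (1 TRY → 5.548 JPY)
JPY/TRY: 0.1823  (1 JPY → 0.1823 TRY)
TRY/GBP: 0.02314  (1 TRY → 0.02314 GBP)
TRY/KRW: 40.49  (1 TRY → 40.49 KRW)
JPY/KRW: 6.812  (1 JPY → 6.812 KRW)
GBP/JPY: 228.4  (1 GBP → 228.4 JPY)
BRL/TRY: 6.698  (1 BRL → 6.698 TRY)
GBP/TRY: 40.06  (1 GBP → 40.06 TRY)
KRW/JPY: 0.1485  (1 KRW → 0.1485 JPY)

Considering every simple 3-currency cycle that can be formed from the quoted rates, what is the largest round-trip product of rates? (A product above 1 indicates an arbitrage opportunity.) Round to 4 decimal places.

1.0961

TRY→KRW→JPY→TRY: 40.49 × 0.1485 × 0.1823 = 1.09613
TRY→GBP→JPY→TRY: 0.02314 × 228.4 × 0.1823 = 0.96349
BRL→TRY→GBP→BRL: 6.698 × 0.02314 × 5.878 = 0.91104
Maximum is TRY→KRW→JPY→TRY at 1.0961; arbitrage exists.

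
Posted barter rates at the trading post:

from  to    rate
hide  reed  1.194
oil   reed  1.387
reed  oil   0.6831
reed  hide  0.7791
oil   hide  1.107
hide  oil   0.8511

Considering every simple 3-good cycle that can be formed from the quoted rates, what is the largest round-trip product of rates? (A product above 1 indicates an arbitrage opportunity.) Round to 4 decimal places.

hide→oil→reed→hide: 0.8511 × 1.387 × 0.7791 = 0.91971
hide→reed→oil→hide: 1.194 × 0.6831 × 1.107 = 0.90289
Maximum is hide→oil→reed→hide at 0.9197; no arbitrage — every cycle loses value.

0.9197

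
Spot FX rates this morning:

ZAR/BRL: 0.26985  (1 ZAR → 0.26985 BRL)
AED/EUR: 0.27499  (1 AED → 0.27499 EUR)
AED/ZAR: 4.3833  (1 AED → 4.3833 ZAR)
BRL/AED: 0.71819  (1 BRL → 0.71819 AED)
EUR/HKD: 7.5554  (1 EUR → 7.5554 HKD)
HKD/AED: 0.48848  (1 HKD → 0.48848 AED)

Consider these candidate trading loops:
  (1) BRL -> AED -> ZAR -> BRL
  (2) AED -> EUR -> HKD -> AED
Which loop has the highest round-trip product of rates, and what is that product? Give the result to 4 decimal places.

1.0149

(1) 0.71819 × 4.3833 × 0.26985 = 0.84950
(2) 0.27499 × 7.5554 × 0.48848 = 1.01490
Highest is cycle (2) at 1.0149 (>1, arbitrage).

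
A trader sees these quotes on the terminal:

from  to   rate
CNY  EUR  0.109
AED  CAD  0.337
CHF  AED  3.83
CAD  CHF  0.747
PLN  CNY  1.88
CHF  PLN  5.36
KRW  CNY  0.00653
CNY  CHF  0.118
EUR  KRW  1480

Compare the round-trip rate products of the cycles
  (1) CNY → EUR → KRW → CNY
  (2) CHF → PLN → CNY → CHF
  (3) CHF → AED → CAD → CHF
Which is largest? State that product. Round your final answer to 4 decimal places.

1.1891

(1) 0.109 × 1480 × 0.00653 = 1.05342
(2) 5.36 × 1.88 × 0.118 = 1.18906
(3) 3.83 × 0.337 × 0.747 = 0.96416
Highest is cycle (2) at 1.1891 (>1, arbitrage).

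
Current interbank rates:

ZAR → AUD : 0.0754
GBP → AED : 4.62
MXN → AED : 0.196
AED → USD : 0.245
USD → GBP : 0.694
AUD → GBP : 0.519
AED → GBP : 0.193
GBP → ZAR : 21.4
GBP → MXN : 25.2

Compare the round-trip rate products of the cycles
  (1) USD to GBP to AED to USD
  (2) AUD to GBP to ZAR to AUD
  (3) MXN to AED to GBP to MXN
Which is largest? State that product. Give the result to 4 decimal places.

0.9533

(1) 0.694 × 4.62 × 0.245 = 0.78554
(2) 0.519 × 21.4 × 0.0754 = 0.83744
(3) 0.196 × 0.193 × 25.2 = 0.95327
Highest is cycle (3) at 0.9533 (≤1, no arbitrage).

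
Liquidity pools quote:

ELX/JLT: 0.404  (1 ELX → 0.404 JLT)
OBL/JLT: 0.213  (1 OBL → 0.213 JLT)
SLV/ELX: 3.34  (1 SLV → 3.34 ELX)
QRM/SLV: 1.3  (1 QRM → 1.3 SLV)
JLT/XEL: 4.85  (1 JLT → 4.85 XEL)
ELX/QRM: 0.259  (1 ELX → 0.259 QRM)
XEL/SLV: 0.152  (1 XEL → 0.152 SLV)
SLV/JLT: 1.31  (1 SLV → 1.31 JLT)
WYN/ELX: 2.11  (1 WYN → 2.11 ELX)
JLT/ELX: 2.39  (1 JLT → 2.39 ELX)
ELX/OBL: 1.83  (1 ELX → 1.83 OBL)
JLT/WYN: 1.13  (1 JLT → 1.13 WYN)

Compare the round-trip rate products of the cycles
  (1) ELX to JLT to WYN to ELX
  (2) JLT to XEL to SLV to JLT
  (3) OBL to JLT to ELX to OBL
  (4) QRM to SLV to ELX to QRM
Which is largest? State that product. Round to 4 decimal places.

1.1246

(1) 0.404 × 1.13 × 2.11 = 0.96326
(2) 4.85 × 0.152 × 1.31 = 0.96573
(3) 0.213 × 2.39 × 1.83 = 0.93160
(4) 1.3 × 3.34 × 0.259 = 1.12458
Highest is cycle (4) at 1.1246 (>1, arbitrage).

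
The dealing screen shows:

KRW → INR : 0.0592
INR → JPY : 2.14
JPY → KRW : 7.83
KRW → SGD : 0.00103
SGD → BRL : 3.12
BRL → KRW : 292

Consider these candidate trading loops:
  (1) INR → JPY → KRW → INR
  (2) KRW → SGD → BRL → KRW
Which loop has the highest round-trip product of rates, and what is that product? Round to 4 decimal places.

0.9920

(1) 2.14 × 7.83 × 0.0592 = 0.99197
(2) 0.00103 × 3.12 × 292 = 0.93837
Highest is cycle (1) at 0.9920 (≤1, no arbitrage).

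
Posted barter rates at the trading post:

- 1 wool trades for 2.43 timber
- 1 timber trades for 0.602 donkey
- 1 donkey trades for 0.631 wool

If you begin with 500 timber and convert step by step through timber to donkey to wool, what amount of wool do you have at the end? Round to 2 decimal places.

500 timber × 0.602 = 301 donkey
301 donkey × 0.631 = 189.931 wool

189.93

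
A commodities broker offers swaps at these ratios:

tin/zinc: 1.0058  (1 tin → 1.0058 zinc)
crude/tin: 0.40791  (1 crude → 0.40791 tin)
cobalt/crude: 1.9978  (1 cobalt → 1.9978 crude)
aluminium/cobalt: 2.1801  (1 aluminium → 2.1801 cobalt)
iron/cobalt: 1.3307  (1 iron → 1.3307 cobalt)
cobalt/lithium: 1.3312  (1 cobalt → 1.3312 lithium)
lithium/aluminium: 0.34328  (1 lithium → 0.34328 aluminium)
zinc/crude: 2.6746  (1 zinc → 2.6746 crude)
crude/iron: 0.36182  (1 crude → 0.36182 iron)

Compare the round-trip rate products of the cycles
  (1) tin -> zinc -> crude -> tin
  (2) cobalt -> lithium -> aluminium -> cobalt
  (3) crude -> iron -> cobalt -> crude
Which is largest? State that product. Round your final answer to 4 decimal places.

(1) 1.0058 × 2.6746 × 0.40791 = 1.09732
(2) 1.3312 × 0.34328 × 2.1801 = 0.99625
(3) 0.36182 × 1.3307 × 1.9978 = 0.96189
Highest is cycle (1) at 1.0973 (>1, arbitrage).

1.0973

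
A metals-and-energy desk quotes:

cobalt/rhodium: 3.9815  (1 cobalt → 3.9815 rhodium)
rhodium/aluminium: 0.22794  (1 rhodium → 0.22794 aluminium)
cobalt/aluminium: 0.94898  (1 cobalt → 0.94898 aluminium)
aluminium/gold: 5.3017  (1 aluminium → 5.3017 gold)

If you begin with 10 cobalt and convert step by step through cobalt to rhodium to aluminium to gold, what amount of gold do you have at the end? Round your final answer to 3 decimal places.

48.115

10 cobalt × 3.9815 = 39.815 rhodium
39.815 rhodium × 0.22794 = 9.0754311 aluminium
9.0754311 aluminium × 5.3017 = 48.11521306287 gold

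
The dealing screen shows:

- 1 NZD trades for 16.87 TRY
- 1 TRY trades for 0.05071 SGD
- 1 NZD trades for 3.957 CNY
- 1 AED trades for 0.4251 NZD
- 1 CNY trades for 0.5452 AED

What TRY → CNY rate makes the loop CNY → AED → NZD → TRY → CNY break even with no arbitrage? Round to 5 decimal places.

0.25576

Known legs of the cycle: 0.5452 × 0.4251 × 16.87 = 3.9098674524
For no arbitrage the full-cycle product must be 1, so the missing rate is 1 / 3.9098674524 ≈ 0.2557631.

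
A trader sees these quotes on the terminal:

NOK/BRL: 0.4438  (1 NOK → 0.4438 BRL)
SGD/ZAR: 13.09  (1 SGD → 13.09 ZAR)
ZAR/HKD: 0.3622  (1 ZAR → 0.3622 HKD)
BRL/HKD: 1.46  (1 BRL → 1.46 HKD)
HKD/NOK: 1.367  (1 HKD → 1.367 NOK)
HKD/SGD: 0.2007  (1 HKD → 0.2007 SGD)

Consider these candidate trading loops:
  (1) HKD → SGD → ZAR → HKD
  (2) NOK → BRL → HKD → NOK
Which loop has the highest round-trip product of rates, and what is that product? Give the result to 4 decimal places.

(1) 0.2007 × 13.09 × 0.3622 = 0.95156
(2) 0.4438 × 1.46 × 1.367 = 0.88574
Highest is cycle (1) at 0.9516 (≤1, no arbitrage).

0.9516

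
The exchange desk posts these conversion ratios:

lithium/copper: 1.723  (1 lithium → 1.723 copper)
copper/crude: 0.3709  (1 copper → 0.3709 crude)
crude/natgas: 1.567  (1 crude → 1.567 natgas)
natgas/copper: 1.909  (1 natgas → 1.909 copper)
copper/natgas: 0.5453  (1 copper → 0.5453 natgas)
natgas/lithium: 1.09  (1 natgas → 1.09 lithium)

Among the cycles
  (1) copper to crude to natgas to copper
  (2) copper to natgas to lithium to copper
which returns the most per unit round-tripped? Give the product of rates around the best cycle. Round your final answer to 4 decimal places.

1.1095

(1) 0.3709 × 1.567 × 1.909 = 1.10951
(2) 0.5453 × 1.09 × 1.723 = 1.02411
Highest is cycle (1) at 1.1095 (>1, arbitrage).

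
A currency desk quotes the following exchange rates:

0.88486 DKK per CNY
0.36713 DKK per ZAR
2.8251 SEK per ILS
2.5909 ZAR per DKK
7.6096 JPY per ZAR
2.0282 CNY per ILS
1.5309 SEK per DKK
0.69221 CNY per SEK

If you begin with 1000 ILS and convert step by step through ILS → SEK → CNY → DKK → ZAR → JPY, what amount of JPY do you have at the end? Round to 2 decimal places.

34116.05

1000 ILS × 2.8251 = 2825.1 SEK
2825.1 SEK × 0.69221 = 1955.562471 CNY
1955.562471 CNY × 0.88486 = 1730.39900808906 DKK
1730.39900808906 DKK × 2.5909 = 4483.290790057945554 ZAR
4483.290790057945554 ZAR × 7.6096 = 34116.0495960249424877184 JPY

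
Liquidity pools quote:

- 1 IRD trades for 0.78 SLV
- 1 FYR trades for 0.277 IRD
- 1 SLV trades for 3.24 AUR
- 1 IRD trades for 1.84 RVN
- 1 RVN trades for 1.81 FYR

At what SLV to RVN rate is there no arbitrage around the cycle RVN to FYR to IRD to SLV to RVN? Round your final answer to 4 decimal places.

Known legs of the cycle: 1.81 × 0.277 × 0.78 = 0.3910686
For no arbitrage the full-cycle product must be 1, so the missing rate is 1 / 0.3910686 ≈ 2.557096.

2.5571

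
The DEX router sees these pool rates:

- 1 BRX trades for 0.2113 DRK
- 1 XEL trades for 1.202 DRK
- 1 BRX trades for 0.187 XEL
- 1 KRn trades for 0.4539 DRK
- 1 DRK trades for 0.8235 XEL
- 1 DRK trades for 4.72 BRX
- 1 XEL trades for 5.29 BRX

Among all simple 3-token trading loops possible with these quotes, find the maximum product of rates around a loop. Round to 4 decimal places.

1.0609

BRX→XEL→DRK→BRX: 0.187 × 1.202 × 4.72 = 1.06093
BRX→DRK→XEL→BRX: 0.2113 × 0.8235 × 5.29 = 0.92049
Maximum is BRX→XEL→DRK→BRX at 1.0609; arbitrage exists.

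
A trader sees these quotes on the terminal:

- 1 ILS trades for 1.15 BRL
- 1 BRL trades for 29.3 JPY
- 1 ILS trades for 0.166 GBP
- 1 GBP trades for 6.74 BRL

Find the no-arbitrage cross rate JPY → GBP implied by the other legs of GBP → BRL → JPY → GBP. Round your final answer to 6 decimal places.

0.005064

Known legs of the cycle: 6.74 × 29.3 = 197.482
For no arbitrage the full-cycle product must be 1, so the missing rate is 1 / 197.482 ≈ 0.00506375.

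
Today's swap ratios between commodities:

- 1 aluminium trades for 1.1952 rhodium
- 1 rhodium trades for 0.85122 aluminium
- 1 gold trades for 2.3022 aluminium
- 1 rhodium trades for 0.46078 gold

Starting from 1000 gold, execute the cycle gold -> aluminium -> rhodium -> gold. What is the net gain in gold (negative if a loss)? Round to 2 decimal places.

267.88

1000 gold × 2.3022 = 2302.2 aluminium
2302.2 aluminium × 1.1952 = 2751.58944 rhodium
2751.58944 rhodium × 0.46078 = 1267.8773821632 gold
Net change: 1267.8773821632 − 1000 = 267.8773821632 gold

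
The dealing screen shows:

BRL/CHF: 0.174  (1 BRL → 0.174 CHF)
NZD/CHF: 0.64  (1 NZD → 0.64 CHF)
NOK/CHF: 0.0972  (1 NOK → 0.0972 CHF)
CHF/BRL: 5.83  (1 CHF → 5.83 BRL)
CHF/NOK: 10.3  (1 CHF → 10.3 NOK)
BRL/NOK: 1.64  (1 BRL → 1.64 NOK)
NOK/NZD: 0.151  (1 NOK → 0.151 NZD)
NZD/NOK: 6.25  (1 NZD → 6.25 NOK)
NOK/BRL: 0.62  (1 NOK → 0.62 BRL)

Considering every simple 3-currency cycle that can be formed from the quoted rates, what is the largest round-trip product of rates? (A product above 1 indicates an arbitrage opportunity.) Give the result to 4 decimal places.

NOK→BRL→CHF→NOK: 0.62 × 0.174 × 10.3 = 1.11116
NOK→NZD→CHF→NOK: 0.151 × 0.64 × 10.3 = 0.99539
NOK→CHF→BRL→NOK: 0.0972 × 5.83 × 1.64 = 0.92935
Maximum is NOK→BRL→CHF→NOK at 1.1112; arbitrage exists.

1.1112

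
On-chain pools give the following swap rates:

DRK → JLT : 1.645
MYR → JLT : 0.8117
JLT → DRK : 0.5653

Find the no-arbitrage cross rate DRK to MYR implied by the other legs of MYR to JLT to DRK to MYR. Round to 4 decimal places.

Known legs of the cycle: 0.8117 × 0.5653 = 0.45885401
For no arbitrage the full-cycle product must be 1, so the missing rate is 1 / 0.45885401 ≈ 2.179342.

2.1793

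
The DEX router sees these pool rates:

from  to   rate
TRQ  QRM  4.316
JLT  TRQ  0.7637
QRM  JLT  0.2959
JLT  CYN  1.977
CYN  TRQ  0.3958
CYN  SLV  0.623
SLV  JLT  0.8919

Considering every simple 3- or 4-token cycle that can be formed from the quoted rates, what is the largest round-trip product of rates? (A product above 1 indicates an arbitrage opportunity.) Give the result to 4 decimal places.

CYN→SLV→JLT→CYN: 0.623 × 0.8919 × 1.977 = 1.09853
QRM→JLT→CYN→TRQ→QRM: 0.2959 × 1.977 × 0.3958 × 4.316 = 0.99933
QRM→JLT→TRQ→QRM: 0.2959 × 0.7637 × 4.316 = 0.97532
Maximum is CYN→SLV→JLT→CYN at 1.0985; arbitrage exists.

1.0985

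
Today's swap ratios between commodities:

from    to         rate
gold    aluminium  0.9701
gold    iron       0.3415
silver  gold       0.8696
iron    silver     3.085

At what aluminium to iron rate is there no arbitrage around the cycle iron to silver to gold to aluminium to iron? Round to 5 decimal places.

Known legs of the cycle: 3.085 × 0.8696 × 0.9701 = 2.6025027916
For no arbitrage the full-cycle product must be 1, so the missing rate is 1 / 2.6025027916 ≈ 0.3842455.

0.38425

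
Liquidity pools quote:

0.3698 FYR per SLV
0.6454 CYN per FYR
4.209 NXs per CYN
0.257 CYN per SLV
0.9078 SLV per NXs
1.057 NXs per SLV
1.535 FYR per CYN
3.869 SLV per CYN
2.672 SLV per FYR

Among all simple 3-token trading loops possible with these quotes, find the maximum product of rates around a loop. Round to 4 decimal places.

FYR→SLV→CYN→FYR: 2.672 × 0.257 × 1.535 = 1.05409
NXs→SLV→CYN→NXs: 0.9078 × 0.257 × 4.209 = 0.98198
FYR→CYN→SLV→FYR: 0.6454 × 3.869 × 0.3698 = 0.92341
Maximum is FYR→SLV→CYN→FYR at 1.0541; arbitrage exists.

1.0541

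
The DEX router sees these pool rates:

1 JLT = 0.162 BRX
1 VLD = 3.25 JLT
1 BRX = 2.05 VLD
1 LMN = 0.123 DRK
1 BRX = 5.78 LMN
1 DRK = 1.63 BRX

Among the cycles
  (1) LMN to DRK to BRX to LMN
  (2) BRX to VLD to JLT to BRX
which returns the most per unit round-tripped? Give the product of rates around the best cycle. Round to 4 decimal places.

(1) 0.123 × 1.63 × 5.78 = 1.15883
(2) 2.05 × 3.25 × 0.162 = 1.07933
Highest is cycle (1) at 1.1588 (>1, arbitrage).

1.1588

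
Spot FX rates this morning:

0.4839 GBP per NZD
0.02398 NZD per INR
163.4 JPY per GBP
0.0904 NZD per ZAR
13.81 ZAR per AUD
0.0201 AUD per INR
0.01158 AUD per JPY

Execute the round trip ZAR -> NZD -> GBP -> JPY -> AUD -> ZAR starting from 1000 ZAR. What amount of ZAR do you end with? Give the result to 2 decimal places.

1000 ZAR × 0.0904 = 90.4 NZD
90.4 NZD × 0.4839 = 43.74456 GBP
43.74456 GBP × 163.4 = 7147.861104 JPY
7147.861104 JPY × 0.01158 = 82.77223158432 AUD
82.77223158432 AUD × 13.81 = 1143.0845181794592 ZAR

1143.08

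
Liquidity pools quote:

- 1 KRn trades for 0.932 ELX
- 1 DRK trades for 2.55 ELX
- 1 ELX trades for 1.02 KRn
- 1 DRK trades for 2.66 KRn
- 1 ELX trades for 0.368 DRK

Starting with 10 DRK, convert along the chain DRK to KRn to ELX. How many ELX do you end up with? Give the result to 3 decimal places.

24.791

10 DRK × 2.66 = 26.6 KRn
26.6 KRn × 0.932 = 24.7912 ELX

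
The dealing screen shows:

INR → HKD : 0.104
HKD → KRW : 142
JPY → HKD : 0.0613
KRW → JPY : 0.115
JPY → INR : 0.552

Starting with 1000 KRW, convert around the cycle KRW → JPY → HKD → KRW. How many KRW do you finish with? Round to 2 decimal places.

1000 KRW × 0.115 = 115 JPY
115 JPY × 0.0613 = 7.0495 HKD
7.0495 HKD × 142 = 1001.029 KRW

1001.03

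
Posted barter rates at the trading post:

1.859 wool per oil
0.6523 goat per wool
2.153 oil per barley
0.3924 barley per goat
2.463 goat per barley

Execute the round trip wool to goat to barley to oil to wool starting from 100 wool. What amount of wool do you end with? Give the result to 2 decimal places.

102.45

100 wool × 0.6523 = 65.23 goat
65.23 goat × 0.3924 = 25.596252 barley
25.596252 barley × 2.153 = 55.108730556 oil
55.108730556 oil × 1.859 = 102.447130103604 wool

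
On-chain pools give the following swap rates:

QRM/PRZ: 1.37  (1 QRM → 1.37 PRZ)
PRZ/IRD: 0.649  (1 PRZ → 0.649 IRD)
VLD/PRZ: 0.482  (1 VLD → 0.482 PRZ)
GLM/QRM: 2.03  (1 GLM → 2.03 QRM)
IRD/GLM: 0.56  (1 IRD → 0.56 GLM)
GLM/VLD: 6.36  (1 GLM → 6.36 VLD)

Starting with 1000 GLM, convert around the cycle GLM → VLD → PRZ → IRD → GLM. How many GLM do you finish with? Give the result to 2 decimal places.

1114.13

1000 GLM × 6.36 = 6360 VLD
6360 VLD × 0.482 = 3065.52 PRZ
3065.52 PRZ × 0.649 = 1989.52248 IRD
1989.52248 IRD × 0.56 = 1114.1325888 GLM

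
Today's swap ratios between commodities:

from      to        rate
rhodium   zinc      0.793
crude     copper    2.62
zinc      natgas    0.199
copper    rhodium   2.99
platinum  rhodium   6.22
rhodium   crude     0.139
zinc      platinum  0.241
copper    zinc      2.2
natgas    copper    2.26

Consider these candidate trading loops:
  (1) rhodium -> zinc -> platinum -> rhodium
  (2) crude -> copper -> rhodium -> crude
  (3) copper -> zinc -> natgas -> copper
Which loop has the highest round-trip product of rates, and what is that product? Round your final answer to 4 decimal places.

1.1887

(1) 0.793 × 0.241 × 6.22 = 1.18872
(2) 2.62 × 2.99 × 0.139 = 1.08890
(3) 2.2 × 0.199 × 2.26 = 0.98943
Highest is cycle (1) at 1.1887 (>1, arbitrage).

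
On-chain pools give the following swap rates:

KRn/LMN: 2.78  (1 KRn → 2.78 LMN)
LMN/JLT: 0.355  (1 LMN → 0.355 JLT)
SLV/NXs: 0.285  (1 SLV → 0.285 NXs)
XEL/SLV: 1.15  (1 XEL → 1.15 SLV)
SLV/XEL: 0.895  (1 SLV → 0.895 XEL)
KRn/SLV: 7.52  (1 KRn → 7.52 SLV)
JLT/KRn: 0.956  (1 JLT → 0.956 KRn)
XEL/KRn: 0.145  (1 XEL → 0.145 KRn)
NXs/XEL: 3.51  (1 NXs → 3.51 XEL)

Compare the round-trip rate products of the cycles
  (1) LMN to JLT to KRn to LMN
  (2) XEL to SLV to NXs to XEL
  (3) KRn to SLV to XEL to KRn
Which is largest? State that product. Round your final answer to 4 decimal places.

1.1504

(1) 0.355 × 0.956 × 2.78 = 0.94348
(2) 1.15 × 0.285 × 3.51 = 1.15040
(3) 7.52 × 0.895 × 0.145 = 0.97591
Highest is cycle (2) at 1.1504 (>1, arbitrage).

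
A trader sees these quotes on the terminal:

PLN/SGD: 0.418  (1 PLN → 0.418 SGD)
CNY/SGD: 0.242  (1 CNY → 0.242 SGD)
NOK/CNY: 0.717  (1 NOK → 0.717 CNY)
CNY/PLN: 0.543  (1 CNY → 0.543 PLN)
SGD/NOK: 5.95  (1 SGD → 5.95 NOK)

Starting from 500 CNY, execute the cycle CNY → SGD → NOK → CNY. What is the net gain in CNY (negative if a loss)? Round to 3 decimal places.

500 CNY × 0.242 = 121 SGD
121 SGD × 5.95 = 719.95 NOK
719.95 NOK × 0.717 = 516.20415 CNY
Net change: 516.20415 − 500 = 16.20415 CNY

16.204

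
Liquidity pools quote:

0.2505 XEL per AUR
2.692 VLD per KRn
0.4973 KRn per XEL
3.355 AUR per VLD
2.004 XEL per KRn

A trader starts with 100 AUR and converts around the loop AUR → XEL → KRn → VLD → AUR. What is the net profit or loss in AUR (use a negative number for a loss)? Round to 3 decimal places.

100 AUR × 0.2505 = 25.05 XEL
25.05 XEL × 0.4973 = 12.457365 KRn
12.457365 KRn × 2.692 = 33.53522658 VLD
33.53522658 VLD × 3.355 = 112.5106851759 AUR
Net change: 112.5106851759 − 100 = 12.5106851759 AUR

12.511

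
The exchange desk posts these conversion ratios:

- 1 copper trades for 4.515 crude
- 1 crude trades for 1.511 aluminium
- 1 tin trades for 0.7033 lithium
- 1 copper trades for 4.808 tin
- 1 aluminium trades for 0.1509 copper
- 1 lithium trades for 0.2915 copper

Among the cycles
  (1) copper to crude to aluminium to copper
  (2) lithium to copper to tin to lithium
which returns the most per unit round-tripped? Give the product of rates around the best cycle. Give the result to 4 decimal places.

1.0295

(1) 4.515 × 1.511 × 0.1509 = 1.02946
(2) 0.2915 × 4.808 × 0.7033 = 0.98570
Highest is cycle (1) at 1.0295 (>1, arbitrage).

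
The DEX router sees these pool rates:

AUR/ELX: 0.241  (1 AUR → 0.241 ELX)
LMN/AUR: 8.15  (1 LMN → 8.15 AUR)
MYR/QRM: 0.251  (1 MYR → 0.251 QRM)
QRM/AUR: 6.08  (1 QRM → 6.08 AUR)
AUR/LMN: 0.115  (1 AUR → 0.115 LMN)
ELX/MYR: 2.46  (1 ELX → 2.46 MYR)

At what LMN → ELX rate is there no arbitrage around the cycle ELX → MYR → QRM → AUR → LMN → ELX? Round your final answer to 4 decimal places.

Known legs of the cycle: 2.46 × 0.251 × 6.08 × 0.115 = 0.431728032
For no arbitrage the full-cycle product must be 1, so the missing rate is 1 / 0.431728032 ≈ 2.316273.

2.3163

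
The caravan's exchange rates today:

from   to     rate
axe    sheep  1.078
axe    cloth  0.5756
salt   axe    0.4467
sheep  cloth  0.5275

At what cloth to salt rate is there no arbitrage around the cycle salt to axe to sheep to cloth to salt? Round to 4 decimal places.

3.9368

Known legs of the cycle: 0.4467 × 1.078 × 0.5275 = 0.2540137215
For no arbitrage the full-cycle product must be 1, so the missing rate is 1 / 0.2540137215 ≈ 3.936795.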